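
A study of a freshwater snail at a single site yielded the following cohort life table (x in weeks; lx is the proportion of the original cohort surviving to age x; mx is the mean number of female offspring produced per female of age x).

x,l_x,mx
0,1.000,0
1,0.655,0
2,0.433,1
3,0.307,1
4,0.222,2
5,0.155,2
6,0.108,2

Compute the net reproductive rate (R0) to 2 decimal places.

lx·mx by age: 0, 0, 0.433, 0.307, 0.444, 0.31, 0.216
R0 = Σ lx·mx = 1.71 → 1.71

1.71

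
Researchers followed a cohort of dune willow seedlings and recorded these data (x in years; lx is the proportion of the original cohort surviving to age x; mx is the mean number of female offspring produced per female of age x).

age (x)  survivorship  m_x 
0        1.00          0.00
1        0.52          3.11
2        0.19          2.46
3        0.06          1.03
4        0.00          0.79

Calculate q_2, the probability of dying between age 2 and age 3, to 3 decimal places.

q_2 = (l_2 − l_3) / l_2 = (0.19 − 0.06) / 0.19
     = 0.13 / 0.19 = 0.684211… → 0.684

0.684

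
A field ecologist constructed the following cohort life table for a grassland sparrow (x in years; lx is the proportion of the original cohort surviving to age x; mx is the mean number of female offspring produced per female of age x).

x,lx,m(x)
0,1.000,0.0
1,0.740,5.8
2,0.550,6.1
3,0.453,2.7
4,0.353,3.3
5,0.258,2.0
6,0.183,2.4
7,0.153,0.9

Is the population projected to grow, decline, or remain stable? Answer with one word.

R0 = Σ lx·mx = 0 + 4.292 + 3.355 + 1.2231 + 1.1649 + 0.516 + 0.4392 + 0.1377 = 11.1279
R0 > 1, so the population is growing.

growing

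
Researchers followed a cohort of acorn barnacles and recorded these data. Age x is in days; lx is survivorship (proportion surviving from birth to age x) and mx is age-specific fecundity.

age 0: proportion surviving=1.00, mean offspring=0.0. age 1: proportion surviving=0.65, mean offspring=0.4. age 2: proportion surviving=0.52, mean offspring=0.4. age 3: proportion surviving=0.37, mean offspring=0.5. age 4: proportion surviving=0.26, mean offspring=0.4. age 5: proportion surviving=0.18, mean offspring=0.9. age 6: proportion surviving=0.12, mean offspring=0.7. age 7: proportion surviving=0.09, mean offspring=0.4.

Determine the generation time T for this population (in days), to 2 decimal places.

3.09

lx·mx: 0, 0.26, 0.208, 0.185, 0.104, 0.162, 0.084, 0.036 → R0 = 1.039
x·lx·mx: 0, 0.26, 0.416, 0.555, 0.416, 0.81, 0.504, 0.252 → Σ = 3.213
T = 3.213 / 1.039 = 3.092397… → 3.09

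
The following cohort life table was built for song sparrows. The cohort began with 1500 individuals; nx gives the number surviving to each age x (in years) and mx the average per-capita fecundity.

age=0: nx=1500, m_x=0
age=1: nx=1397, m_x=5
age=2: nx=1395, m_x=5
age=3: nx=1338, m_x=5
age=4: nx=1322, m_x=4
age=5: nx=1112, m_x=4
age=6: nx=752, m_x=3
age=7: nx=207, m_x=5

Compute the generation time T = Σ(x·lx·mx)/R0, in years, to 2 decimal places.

lx = nx/n0 = nx/1500: 1, 0.93133…, 0.93, 0.892, 0.88133…, 0.74133…, 0.50133…, 0.138
lx·mx: 0, 4.656667…, 4.65, 4.46, 3.525333…, 2.965333…, 1.504…, 0.69 → R0 = 22.451333…
x·lx·mx: 0, 4.656667…, 9.3, 13.38, 14.101333…, 14.826667…, 9.024…, 4.83 → Σ = 70.118667…
T = 70.118667… / 22.451333… = 3.12314… → 3.12

3.12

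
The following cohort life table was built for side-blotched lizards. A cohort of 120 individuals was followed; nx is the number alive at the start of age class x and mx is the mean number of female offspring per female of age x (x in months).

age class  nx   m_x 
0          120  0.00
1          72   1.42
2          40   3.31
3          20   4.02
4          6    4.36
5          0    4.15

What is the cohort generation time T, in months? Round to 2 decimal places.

lx = nx/n0 = nx/120: 1, 0.6, 0.33333…, 0.16667…, 0.05, 0
lx·mx: 0, 0.852, 1.103333…, 0.67…, 0.218, 0 → R0 = 2.843333…
x·lx·mx: 0, 0.852, 2.206667…, 2.01…, 0.872, 0 → Σ = 5.940667…
T = 5.940667… / 2.843333… = 2.089332… → 2.09

2.09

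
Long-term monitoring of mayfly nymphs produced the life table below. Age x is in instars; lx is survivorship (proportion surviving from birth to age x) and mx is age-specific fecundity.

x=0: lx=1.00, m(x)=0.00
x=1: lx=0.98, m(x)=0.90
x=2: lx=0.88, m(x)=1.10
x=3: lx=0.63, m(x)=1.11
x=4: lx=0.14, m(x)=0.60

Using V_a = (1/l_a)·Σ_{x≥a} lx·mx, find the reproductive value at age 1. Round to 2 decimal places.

lx·mx for x ≥ 1: 0.882, 0.968, 0.6993, 0.084 → sum = 2.6333
V_1 = 2.6333 / l_1 = 2.6333 / 0.98 = 2.687041… → 2.69

2.69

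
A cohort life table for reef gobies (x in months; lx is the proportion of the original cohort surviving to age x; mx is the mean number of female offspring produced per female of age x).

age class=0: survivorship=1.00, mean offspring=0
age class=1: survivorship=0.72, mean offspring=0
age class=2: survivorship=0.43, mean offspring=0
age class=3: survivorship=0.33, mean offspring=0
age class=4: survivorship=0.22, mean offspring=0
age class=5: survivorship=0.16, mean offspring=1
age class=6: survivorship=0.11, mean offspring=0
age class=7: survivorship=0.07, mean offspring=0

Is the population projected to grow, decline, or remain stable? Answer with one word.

declining

R0 = Σ lx·mx = 0 + 0 + 0 + 0 + 0 + 0.16 + 0 + 0 = 0.16
R0 < 1, so the population is declining.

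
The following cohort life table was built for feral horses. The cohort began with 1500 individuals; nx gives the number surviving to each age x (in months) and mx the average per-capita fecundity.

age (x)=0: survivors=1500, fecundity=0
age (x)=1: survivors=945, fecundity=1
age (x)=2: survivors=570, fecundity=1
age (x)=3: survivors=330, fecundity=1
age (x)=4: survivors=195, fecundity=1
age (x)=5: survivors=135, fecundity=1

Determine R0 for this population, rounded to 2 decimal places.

lx = nx/n0 = nx/1500: 1, 0.63, 0.38, 0.22, 0.13, 0.09
lx·mx by age: 0, 0.63, 0.38, 0.22, 0.13, 0.09
R0 = Σ lx·mx = 1.45 → 1.45

1.45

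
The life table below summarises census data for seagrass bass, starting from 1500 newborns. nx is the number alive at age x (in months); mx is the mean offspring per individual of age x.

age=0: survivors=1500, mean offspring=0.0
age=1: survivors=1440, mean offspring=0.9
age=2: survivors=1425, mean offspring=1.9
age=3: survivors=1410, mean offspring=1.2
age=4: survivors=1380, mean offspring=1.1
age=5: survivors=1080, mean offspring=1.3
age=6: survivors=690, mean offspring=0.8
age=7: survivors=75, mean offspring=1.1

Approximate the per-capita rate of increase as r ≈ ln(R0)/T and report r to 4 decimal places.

lx = nx/n0 = nx/1500: 1, 0.96, 0.95, 0.94, 0.92, 0.72, 0.46, 0.05
R0 = Σ lx·mx = 0 + 0.864 + 1.805 + 1.128 + 1.012 + 0.936 + 0.368 + 0.055 = 6.168
Σ x·lx·mx = 19.179; T = 19.179/6.168 = 3.10944…
r ≈ ln(R0)/T = ln(6.168)/3.10944… = 0.585114… → 0.5851

0.5851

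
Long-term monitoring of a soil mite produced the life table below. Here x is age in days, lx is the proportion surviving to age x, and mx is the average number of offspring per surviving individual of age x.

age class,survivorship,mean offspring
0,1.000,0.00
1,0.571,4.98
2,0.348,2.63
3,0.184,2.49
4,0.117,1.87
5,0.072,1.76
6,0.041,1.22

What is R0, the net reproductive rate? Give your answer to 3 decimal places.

lx·mx by age: 0, 2.84358, 0.91524, 0.45816, 0.21879, 0.12672, 0.05002
R0 = Σ lx·mx = 4.61251 → 4.613

4.613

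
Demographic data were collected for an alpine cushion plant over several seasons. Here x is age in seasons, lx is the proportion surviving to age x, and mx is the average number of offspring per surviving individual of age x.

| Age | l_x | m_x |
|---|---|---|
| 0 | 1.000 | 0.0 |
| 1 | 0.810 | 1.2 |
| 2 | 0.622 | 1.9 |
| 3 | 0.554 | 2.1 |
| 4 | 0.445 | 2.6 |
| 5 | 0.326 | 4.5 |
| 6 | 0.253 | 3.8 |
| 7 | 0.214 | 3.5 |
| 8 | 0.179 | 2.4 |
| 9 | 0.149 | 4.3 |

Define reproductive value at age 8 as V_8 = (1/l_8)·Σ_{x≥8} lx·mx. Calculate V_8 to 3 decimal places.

lx·mx for x ≥ 8: 0.4296, 0.6407 → sum = 1.0703
V_8 = 1.0703 / l_8 = 1.0703 / 0.179 = 5.97933… → 5.979

5.979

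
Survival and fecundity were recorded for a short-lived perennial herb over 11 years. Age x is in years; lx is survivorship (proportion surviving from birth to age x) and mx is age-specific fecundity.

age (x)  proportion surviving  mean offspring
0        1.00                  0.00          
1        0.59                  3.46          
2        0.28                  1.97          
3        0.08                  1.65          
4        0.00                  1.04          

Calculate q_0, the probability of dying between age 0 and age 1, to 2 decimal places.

q_0 = (l_0 − l_1) / l_0 = (1 − 0.59) / 1
     = 0.41 / 1 = 0.41 → 0.41

0.41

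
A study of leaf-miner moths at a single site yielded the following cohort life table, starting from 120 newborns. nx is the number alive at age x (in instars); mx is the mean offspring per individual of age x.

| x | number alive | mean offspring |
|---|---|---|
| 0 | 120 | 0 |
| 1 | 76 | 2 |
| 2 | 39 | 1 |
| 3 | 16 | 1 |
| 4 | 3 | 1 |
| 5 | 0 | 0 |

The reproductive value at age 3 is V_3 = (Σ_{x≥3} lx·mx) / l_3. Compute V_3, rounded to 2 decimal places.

lx = nx/n0 = nx/120: 1, 0.63333…, 0.325, 0.13333…, 0.025, 0
lx·mx for x ≥ 3: 0.133333…, 0.025, 0 → sum = 0.158333…
V_3 = 0.158333… / l_3 = 0.158333… / 0.133333… = 1.1875… → 1.19

1.19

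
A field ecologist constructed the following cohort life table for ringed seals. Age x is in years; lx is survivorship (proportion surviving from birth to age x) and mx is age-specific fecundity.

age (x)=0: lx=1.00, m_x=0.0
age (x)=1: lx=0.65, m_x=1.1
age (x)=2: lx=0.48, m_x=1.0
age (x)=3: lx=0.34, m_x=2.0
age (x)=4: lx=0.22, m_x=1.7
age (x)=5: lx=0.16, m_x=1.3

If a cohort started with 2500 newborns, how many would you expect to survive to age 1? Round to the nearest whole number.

Expected survivors = N0 · l_1 = 2500 × 0.65 = 1625 → 1625

1625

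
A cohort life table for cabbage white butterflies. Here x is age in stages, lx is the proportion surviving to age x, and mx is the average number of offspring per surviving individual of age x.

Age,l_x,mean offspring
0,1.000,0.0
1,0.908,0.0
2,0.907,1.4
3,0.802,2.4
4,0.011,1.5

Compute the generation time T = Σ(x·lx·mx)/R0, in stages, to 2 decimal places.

2.61

lx·mx: 0, 0, 1.2698, 1.9248, 0.0165 → R0 = 3.2111
x·lx·mx: 0, 0, 2.5396, 5.7744, 0.066 → Σ = 8.38
T = 8.38 / 3.2111 = 2.609698… → 2.61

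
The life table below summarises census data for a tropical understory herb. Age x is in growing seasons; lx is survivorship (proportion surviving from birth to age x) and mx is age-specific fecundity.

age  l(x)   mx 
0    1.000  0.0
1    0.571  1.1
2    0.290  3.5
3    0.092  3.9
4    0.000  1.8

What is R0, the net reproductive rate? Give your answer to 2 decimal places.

lx·mx by age: 0, 0.6281, 1.015, 0.3588, 0
R0 = Σ lx·mx = 2.0019 → 2.00

2.00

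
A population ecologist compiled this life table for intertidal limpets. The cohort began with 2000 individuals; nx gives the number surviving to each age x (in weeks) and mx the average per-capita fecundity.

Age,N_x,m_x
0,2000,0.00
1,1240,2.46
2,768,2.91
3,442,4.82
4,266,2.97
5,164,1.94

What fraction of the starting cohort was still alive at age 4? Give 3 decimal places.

l_4 = n_4/n_0 = 266/2000 = 0.133 → 0.133

0.133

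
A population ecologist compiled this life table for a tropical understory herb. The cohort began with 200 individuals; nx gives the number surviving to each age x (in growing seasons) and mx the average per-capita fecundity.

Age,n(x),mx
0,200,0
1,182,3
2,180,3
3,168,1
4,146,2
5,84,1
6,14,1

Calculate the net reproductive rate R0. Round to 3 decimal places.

8.220

lx = nx/n0 = nx/200: 1, 0.91, 0.9, 0.84, 0.73, 0.42, 0.07
lx·mx by age: 0, 2.73, 2.7, 0.84, 1.46, 0.42, 0.07
R0 = Σ lx·mx = 8.22 → 8.220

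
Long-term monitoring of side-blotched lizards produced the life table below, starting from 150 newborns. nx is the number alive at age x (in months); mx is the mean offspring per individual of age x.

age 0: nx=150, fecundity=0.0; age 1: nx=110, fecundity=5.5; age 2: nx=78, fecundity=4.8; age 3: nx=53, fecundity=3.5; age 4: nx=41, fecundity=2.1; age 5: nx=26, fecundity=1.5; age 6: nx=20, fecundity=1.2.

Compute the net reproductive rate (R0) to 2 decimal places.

8.76

lx = nx/n0 = nx/150: 1, 0.73333…, 0.52, 0.35333…, 0.27333…, 0.17333…, 0.13333…
lx·mx by age: 0, 4.033333…, 2.496, 1.236667…, 0.574…, 0.26…, 0.16…
R0 = Σ lx·mx = 8.76… → 8.76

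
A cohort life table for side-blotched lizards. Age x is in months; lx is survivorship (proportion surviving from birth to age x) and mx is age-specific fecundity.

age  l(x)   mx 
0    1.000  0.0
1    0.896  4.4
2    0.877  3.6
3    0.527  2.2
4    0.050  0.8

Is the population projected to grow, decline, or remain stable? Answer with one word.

growing

R0 = Σ lx·mx = 0 + 3.9424 + 3.1572 + 1.1594 + 0.04 = 8.299
R0 > 1, so the population is growing.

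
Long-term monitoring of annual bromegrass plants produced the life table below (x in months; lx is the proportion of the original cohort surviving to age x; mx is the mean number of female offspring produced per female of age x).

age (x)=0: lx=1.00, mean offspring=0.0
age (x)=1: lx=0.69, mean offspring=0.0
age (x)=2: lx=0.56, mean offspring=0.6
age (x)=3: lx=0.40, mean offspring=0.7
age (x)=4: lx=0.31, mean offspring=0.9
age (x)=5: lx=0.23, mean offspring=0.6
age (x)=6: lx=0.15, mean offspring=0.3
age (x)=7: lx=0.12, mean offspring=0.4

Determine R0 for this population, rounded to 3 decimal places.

1.126

lx·mx by age: 0, 0, 0.336, 0.28, 0.279, 0.138, 0.045, 0.048
R0 = Σ lx·mx = 1.126 → 1.126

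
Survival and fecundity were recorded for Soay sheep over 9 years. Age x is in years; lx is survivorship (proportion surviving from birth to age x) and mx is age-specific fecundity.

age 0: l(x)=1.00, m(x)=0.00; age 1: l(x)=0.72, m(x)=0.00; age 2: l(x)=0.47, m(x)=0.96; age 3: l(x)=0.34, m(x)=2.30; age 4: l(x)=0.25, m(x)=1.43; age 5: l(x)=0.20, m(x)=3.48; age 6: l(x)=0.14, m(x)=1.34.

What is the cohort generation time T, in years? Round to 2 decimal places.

3.75

lx·mx: 0, 0, 0.4512, 0.782, 0.3575, 0.696, 0.1876 → R0 = 2.4743
x·lx·mx: 0, 0, 0.9024, 2.346, 1.43, 3.48, 1.1256 → Σ = 9.284
T = 9.284 / 2.4743 = 3.752172… → 3.75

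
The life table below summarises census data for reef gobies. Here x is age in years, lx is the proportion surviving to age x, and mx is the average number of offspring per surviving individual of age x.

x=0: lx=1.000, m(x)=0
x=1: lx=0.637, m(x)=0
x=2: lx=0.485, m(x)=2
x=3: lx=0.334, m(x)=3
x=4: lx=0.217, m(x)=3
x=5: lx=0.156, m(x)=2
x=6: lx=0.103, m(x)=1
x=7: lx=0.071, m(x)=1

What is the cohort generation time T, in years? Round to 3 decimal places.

lx·mx: 0, 0, 0.97, 1.002, 0.651, 0.312, 0.103, 0.071 → R0 = 3.109
x·lx·mx: 0, 0, 1.94, 3.006, 2.604, 1.56, 0.618, 0.497 → Σ = 10.225
T = 10.225 / 3.109 = 3.288839… → 3.289

3.289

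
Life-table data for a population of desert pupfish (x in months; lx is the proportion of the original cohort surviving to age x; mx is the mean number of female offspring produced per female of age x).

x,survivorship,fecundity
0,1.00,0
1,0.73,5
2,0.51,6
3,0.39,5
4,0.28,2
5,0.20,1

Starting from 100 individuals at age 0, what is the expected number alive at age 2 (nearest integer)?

Expected survivors = N0 · l_2 = 100 × 0.51 = 51 → 51

51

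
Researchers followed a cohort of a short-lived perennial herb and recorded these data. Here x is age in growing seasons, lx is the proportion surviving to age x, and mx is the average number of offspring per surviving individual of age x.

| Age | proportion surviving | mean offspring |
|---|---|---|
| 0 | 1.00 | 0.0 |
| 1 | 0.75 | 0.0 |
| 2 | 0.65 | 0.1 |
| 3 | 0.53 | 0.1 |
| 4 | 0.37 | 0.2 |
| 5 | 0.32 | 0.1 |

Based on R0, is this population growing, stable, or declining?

declining

R0 = Σ lx·mx = 0 + 0 + 0.065 + 0.053 + 0.074 + 0.032 = 0.224
R0 < 1, so the population is declining.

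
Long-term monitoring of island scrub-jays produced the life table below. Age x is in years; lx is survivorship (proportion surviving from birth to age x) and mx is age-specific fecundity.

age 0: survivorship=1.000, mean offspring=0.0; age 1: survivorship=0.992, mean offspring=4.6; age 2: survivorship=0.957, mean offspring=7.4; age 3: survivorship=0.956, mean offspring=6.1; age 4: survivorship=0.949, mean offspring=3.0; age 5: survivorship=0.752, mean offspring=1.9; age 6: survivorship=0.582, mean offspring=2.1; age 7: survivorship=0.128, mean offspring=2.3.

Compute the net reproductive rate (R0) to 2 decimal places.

23.27

lx·mx by age: 0, 4.5632, 7.0818, 5.8316, 2.847, 1.4288, 1.2222, 0.2944
R0 = Σ lx·mx = 23.269 → 23.27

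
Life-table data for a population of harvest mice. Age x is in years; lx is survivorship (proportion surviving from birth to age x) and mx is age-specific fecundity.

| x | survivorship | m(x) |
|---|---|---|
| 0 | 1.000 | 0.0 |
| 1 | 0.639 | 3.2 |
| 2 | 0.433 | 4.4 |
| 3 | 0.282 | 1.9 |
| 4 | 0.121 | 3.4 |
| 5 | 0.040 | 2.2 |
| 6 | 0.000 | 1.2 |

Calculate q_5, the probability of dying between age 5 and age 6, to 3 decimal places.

q_5 = (l_5 − l_6) / l_5 = (0.04 − 0) / 0.04
     = 0.04 / 0.04 = 1 → 1.000

1.000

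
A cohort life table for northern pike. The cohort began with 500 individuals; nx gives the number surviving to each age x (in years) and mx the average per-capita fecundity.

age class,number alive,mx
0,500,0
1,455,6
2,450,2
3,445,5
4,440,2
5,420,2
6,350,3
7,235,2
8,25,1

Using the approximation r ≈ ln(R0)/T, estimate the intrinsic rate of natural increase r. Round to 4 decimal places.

0.9222

lx = nx/n0 = nx/500: 1, 0.91, 0.9, 0.89, 0.88, 0.84, 0.7, 0.47, 0.05
R0 = Σ lx·mx = 0 + 5.46 + 1.8 + 4.45 + 1.76 + 1.68 + 2.1 + 0.94 + 0.05 = 18.24
Σ x·lx·mx = 57.43; T = 57.43/18.24 = 3.14857…
r ≈ ln(R0)/T = ln(18.24)/3.14857… = 0.9222… → 0.9222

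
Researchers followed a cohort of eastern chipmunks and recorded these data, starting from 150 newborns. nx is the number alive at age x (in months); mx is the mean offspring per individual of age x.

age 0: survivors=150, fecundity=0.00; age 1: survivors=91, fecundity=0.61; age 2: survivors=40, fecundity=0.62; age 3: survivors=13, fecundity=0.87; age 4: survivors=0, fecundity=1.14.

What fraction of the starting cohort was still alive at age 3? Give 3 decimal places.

0.087

l_3 = n_3/n_0 = 13/150 = 0.086667… → 0.087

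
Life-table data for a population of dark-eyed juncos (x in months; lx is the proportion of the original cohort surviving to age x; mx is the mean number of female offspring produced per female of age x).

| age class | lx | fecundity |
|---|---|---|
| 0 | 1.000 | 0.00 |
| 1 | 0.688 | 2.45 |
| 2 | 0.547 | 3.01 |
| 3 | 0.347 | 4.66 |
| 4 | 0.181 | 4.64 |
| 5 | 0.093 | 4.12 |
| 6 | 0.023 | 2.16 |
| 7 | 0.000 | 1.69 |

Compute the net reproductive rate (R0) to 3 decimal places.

lx·mx by age: 0, 1.6856, 1.64647, 1.61702, 0.83984, 0.38316, 0.04968, 0
R0 = Σ lx·mx = 6.22177 → 6.222

6.222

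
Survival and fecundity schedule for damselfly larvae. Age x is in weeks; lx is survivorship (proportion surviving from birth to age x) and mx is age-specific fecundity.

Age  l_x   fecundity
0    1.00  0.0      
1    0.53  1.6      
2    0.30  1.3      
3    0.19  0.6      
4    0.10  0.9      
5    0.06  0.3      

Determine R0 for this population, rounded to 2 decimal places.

1.46

lx·mx by age: 0, 0.848, 0.39, 0.114, 0.09, 0.018
R0 = Σ lx·mx = 1.46 → 1.46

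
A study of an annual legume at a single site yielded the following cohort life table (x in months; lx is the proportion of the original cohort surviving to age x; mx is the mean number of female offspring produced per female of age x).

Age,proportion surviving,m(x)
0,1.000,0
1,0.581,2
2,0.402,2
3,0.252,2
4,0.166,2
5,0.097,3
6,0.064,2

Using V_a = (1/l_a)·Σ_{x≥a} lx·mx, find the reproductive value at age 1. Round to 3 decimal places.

lx·mx for x ≥ 1: 1.162, 0.804, 0.504, 0.332, 0.291, 0.128 → sum = 3.221
V_1 = 3.221 / l_1 = 3.221 / 0.581 = 5.54389… → 5.544

5.544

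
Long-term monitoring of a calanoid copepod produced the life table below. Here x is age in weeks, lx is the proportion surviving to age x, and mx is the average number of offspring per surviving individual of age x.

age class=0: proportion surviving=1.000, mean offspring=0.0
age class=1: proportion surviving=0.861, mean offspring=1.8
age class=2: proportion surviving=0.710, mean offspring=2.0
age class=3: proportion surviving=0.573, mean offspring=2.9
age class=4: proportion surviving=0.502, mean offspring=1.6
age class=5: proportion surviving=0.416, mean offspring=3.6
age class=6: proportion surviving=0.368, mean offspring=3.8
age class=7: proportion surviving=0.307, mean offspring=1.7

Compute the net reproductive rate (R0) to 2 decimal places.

8.85

lx·mx by age: 0, 1.5498, 1.42, 1.6617, 0.8032, 1.4976, 1.3984, 0.5219
R0 = Σ lx·mx = 8.8526 → 8.85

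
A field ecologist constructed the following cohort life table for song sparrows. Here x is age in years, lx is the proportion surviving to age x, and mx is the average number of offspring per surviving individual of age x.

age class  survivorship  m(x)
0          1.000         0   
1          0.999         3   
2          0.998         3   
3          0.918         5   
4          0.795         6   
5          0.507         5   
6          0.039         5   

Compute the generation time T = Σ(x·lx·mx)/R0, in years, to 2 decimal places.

lx·mx: 0, 2.997, 2.994, 4.59, 4.77, 2.535, 0.195 → R0 = 18.081
x·lx·mx: 0, 2.997, 5.988, 13.77, 19.08, 12.675, 1.17 → Σ = 55.68
T = 55.68 / 18.081 = 3.079476… → 3.08

3.08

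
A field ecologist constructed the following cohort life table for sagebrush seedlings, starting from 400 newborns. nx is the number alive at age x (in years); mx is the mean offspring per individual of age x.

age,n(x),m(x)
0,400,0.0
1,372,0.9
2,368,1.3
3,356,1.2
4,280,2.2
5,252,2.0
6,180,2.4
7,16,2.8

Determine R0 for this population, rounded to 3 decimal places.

7.093

lx = nx/n0 = nx/400: 1, 0.93, 0.92, 0.89, 0.7, 0.63, 0.45, 0.04
lx·mx by age: 0, 0.837, 1.196, 1.068, 1.54, 1.26, 1.08, 0.112
R0 = Σ lx·mx = 7.093 → 7.093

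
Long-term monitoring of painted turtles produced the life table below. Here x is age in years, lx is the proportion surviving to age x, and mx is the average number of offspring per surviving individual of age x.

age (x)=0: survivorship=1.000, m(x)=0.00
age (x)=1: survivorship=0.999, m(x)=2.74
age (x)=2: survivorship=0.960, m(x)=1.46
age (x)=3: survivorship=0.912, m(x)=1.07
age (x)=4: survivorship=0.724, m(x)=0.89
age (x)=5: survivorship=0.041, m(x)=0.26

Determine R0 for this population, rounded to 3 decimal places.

lx·mx by age: 0, 2.73726, 1.4016, 0.97584, 0.64436, 0.01066
R0 = Σ lx·mx = 5.76972 → 5.770

5.770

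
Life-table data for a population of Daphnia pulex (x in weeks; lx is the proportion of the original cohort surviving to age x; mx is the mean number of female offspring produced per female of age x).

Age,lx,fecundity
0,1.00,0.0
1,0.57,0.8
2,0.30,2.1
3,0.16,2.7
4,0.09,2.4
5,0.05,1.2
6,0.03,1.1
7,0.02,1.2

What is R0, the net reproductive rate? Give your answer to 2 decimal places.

1.85

lx·mx by age: 0, 0.456, 0.63, 0.432, 0.216, 0.06, 0.033, 0.024
R0 = Σ lx·mx = 1.851 → 1.85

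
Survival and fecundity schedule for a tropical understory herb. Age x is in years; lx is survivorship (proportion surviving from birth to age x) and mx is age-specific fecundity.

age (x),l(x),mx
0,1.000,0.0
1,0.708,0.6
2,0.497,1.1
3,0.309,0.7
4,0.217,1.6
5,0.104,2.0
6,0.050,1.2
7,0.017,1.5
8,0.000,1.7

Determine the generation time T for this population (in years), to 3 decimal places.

2.808

lx·mx: 0, 0.4248, 0.5467, 0.2163, 0.3472, 0.208, 0.06, 0.0255, 0 → R0 = 1.8285
x·lx·mx: 0, 0.4248, 1.0934, 0.6489, 1.3888, 1.04, 0.36, 0.1785, 0 → Σ = 5.1344
T = 5.1344 / 1.8285 = 2.807985… → 2.808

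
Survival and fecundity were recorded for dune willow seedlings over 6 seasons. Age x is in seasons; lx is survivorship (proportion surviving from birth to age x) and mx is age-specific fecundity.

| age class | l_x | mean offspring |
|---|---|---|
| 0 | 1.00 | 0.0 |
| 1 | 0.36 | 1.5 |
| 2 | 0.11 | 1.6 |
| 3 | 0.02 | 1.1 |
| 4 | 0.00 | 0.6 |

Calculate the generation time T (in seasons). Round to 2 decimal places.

1.30

lx·mx: 0, 0.54, 0.176, 0.022, 0 → R0 = 0.738
x·lx·mx: 0, 0.54, 0.352, 0.066, 0 → Σ = 0.958
T = 0.958 / 0.738 = 1.298103… → 1.30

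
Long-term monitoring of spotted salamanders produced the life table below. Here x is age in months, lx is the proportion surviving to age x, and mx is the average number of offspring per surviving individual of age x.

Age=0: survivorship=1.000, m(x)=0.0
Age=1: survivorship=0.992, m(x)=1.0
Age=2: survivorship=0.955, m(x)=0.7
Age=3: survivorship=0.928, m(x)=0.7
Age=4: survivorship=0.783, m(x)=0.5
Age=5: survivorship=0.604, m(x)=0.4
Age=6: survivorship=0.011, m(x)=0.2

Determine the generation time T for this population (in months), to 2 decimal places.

2.40

lx·mx: 0, 0.992, 0.6685, 0.6496, 0.3915, 0.2416, 0.0022 → R0 = 2.9454
x·lx·mx: 0, 0.992, 1.337, 1.9488, 1.566, 1.208, 0.0132 → Σ = 7.065
T = 7.065 / 2.9454 = 2.398656… → 2.40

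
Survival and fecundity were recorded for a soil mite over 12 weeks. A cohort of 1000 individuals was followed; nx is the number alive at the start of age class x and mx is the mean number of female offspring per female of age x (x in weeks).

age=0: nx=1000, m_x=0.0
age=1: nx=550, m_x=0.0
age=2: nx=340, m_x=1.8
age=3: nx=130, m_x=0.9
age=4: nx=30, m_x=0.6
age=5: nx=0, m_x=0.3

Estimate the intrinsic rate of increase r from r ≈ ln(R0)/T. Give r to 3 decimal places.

lx = nx/n0 = nx/1000: 1, 0.55, 0.34, 0.13, 0.03, 0
R0 = Σ lx·mx = 0 + 0 + 0.612 + 0.117 + 0.018 + 0 = 0.747
Σ x·lx·mx = 1.647; T = 1.647/0.747 = 2.20482…
r ≈ ln(R0)/T = ln(0.747)/2.20482… = -0.1323… → -0.132

-0.132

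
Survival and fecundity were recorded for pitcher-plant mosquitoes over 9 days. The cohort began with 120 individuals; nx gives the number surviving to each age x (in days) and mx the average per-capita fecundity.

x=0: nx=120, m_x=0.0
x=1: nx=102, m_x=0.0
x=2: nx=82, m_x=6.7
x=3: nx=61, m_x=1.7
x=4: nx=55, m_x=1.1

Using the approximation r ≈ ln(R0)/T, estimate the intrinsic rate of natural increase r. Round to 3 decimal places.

0.770

lx = nx/n0 = nx/120: 1, 0.85, 0.68333…, 0.50833…, 0.45833…
R0 = Σ lx·mx = 0 + 0 + 4.57833… + 0.86417… + 0.50417… = 5.946667…
Σ x·lx·mx = 13.765833…; T = 13.765833…/5.946667… = 2.31488…
r ≈ ln(R0)/T = ln(5.946667…)/2.31488… = 0.77016… → 0.770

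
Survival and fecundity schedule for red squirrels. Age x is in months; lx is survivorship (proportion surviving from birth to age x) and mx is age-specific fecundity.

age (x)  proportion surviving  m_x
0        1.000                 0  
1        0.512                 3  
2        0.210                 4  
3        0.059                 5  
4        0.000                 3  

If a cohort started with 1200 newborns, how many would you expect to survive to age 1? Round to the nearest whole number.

614

Expected survivors = N0 · l_1 = 1200 × 0.512 = 614.4 → 614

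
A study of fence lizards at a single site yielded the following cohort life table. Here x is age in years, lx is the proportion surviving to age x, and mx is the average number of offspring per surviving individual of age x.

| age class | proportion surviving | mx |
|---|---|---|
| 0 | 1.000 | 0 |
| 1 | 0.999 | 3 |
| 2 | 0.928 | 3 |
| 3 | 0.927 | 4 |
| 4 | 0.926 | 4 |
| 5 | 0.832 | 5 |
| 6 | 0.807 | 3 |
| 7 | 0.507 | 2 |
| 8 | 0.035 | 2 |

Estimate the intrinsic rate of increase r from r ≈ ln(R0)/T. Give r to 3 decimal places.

R0 = Σ lx·mx = 0 + 2.997 + 2.784 + 3.708 + 3.704 + 4.16 + 2.421 + 1.014 + 0.07 = 20.858
Σ x·lx·mx = 77.489; T = 77.489/20.858 = 3.71507…
r ≈ ln(R0)/T = ln(20.858)/3.71507… = 0.81768… → 0.818

0.818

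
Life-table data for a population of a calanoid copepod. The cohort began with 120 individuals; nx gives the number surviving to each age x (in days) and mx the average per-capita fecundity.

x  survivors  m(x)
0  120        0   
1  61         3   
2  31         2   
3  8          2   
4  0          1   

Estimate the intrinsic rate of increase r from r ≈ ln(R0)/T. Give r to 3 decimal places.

0.571

lx = nx/n0 = nx/120: 1, 0.50833…, 0.25833…, 0.06667…, 0
R0 = Σ lx·mx = 0 + 1.525… + 0.51667… + 0.13333… + 0 = 2.175…
Σ x·lx·mx = 2.958333…; T = 2.958333…/2.175… = 1.36015…
r ≈ ln(R0)/T = ln(2.175…)/1.36015… = 0.57128… → 0.571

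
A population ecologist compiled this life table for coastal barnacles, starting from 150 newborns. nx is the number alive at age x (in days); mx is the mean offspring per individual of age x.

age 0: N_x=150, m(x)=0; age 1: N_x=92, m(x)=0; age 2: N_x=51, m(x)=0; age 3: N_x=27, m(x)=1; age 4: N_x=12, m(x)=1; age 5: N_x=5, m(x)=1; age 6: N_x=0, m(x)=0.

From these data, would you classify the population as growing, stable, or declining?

lx = nx/n0 = nx/150: 1, 0.61333…, 0.34, 0.18, 0.08, 0.03333…, 0
R0 = Σ lx·mx = 0 + 0 + 0 + 0.18 + 0.08 + 0.033333… + 0 = 0.293333…
R0 < 1, so the population is declining.

declining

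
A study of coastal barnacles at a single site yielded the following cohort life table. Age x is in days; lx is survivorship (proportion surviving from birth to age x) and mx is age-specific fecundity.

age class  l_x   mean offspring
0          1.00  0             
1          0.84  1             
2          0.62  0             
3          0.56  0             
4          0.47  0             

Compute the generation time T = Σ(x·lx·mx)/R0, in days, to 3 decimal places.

1.000

lx·mx: 0, 0.84, 0, 0, 0 → R0 = 0.84
x·lx·mx: 0, 0.84, 0, 0, 0 → Σ = 0.84
T = 0.84 / 0.84 = 1 → 1.000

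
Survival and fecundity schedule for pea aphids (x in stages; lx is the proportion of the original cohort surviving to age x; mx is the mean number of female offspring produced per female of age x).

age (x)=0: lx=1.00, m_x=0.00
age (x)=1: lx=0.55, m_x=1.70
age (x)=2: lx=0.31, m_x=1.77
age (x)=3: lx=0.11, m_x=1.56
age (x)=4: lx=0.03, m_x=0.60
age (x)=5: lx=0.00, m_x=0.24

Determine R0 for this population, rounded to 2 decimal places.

lx·mx by age: 0, 0.935, 0.5487, 0.1716, 0.018, 0
R0 = Σ lx·mx = 1.6733 → 1.67

1.67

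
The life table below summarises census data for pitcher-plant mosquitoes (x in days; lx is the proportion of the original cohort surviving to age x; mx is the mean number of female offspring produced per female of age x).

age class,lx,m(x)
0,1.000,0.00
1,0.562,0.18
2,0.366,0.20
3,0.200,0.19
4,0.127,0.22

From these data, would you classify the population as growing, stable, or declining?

R0 = Σ lx·mx = 0 + 0.10116 + 0.0732 + 0.038 + 0.02794 = 0.2403
R0 < 1, so the population is declining.

declining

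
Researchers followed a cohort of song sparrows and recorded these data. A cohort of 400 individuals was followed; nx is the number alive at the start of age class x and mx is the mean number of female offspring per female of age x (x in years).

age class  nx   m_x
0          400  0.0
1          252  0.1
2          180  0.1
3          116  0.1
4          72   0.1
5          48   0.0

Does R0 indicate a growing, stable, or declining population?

lx = nx/n0 = nx/400: 1, 0.63, 0.45, 0.29, 0.18, 0.12
R0 = Σ lx·mx = 0 + 0.063 + 0.045 + 0.029 + 0.018 + 0 = 0.155
R0 < 1, so the population is declining.

declining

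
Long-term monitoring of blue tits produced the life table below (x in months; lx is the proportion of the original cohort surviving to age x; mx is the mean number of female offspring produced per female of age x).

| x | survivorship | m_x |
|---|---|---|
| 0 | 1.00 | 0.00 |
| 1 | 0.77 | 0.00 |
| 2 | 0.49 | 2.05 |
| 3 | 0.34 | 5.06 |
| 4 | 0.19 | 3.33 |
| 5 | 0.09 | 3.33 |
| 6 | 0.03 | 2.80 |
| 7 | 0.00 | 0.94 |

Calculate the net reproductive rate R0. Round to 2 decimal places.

3.74

lx·mx by age: 0, 0, 1.0045, 1.7204, 0.6327, 0.2997, 0.084, 0
R0 = Σ lx·mx = 3.7413 → 3.74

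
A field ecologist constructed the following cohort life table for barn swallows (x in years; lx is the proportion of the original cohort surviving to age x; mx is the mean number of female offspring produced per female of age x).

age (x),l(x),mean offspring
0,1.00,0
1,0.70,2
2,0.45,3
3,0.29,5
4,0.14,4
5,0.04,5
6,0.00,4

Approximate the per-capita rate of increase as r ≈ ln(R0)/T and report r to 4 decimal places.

R0 = Σ lx·mx = 0 + 1.4 + 1.35 + 1.45 + 0.56 + 0.2 + 0 = 4.96
Σ x·lx·mx = 11.69; T = 11.69/4.96 = 2.35685…
r ≈ ln(R0)/T = ln(4.96)/2.35685… = 0.679467… → 0.6795

0.6795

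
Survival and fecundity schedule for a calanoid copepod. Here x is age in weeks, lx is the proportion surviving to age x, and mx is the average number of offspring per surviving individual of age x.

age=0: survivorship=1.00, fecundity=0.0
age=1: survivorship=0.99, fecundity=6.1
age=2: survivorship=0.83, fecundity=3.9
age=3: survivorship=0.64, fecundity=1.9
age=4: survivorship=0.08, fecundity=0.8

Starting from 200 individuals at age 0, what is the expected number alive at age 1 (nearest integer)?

Expected survivors = N0 · l_1 = 200 × 0.99 = 198 → 198

198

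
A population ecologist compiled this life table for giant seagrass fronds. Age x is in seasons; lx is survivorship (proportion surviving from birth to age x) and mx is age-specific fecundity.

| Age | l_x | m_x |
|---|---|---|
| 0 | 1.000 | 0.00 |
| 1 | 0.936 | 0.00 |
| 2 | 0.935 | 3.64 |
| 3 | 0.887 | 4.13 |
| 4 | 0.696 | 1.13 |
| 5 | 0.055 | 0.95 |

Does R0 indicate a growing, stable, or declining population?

growing

R0 = Σ lx·mx = 0 + 0 + 3.4034 + 3.66331 + 0.78648 + 0.05225 = 7.90544
R0 > 1, so the population is growing.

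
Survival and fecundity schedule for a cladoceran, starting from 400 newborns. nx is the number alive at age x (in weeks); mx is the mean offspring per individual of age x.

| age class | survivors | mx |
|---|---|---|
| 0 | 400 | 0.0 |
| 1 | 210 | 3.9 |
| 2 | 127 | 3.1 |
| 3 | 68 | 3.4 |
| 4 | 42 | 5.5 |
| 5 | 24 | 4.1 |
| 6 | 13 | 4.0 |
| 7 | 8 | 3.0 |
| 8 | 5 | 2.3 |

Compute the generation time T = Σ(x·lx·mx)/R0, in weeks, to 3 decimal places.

2.304

lx = nx/n0 = nx/400: 1, 0.525, 0.3175, 0.17, 0.105, 0.06, 0.0325, 0.02, 0.0125
lx·mx: 0, 2.0475, 0.98425, 0.578, 0.5775, 0.246, 0.13, 0.06, 0.02875 → R0 = 4.652
x·lx·mx: 0, 2.0475, 1.9685, 1.734, 2.31, 1.23, 0.78, 0.42, 0.23 → Σ = 10.72
T = 10.72 / 4.652 = 2.304385… → 2.304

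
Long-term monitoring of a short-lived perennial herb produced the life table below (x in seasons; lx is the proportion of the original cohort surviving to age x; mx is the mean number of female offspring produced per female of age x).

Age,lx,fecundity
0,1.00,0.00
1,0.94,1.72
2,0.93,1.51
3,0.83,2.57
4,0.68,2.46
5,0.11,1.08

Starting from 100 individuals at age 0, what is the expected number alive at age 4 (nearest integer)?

Expected survivors = N0 · l_4 = 100 × 0.68 = 68 → 68

68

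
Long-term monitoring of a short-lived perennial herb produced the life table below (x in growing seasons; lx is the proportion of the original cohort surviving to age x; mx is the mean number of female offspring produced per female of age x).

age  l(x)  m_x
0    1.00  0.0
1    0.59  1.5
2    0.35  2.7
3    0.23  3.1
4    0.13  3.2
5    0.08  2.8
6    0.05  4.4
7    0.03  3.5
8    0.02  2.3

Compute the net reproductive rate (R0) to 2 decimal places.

3.55

lx·mx by age: 0, 0.885, 0.945, 0.713, 0.416, 0.224, 0.22, 0.105, 0.046
R0 = Σ lx·mx = 3.554 → 3.55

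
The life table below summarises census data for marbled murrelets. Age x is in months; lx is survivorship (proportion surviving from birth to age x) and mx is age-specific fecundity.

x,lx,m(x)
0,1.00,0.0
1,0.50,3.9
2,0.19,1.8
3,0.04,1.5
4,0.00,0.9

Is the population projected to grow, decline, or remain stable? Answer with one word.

growing

R0 = Σ lx·mx = 0 + 1.95 + 0.342 + 0.06 + 0 = 2.352
R0 > 1, so the population is growing.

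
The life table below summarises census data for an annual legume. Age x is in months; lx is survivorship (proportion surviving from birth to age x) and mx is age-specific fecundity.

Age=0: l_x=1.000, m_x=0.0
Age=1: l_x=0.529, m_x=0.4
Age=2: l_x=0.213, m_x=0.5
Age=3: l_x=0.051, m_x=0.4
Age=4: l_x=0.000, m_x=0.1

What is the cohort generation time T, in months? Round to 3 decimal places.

lx·mx: 0, 0.2116, 0.1065, 0.0204, 0 → R0 = 0.3385
x·lx·mx: 0, 0.2116, 0.213, 0.0612, 0 → Σ = 0.4858
T = 0.4858 / 0.3385 = 1.435155… → 1.435

1.435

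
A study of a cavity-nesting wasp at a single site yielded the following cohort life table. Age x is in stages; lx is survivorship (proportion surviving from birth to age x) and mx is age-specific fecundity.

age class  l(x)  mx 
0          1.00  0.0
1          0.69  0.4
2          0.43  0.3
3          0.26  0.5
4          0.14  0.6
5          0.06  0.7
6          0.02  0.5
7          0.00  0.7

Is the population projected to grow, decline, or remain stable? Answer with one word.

declining

R0 = Σ lx·mx = 0 + 0.276 + 0.129 + 0.13 + 0.084 + 0.042 + 0.01 + 0 = 0.671
R0 < 1, so the population is declining.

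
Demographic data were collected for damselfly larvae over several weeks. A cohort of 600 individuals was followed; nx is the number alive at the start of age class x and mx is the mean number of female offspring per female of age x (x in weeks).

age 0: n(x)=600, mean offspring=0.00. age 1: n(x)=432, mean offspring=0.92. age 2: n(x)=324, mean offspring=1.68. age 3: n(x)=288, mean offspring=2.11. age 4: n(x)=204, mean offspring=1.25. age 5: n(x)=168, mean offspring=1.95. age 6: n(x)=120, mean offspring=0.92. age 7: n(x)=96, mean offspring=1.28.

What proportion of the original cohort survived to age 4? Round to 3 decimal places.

l_4 = n_4/n_0 = 204/600 = 0.34 → 0.340

0.340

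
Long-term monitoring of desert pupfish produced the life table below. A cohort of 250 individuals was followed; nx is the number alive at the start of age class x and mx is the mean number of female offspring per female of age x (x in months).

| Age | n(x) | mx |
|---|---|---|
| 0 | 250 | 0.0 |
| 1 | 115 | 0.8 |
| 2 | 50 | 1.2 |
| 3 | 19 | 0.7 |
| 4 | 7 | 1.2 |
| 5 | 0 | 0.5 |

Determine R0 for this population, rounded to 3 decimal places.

0.695

lx = nx/n0 = nx/250: 1, 0.46, 0.2, 0.076, 0.028, 0
lx·mx by age: 0, 0.368, 0.24, 0.0532, 0.0336, 0
R0 = Σ lx·mx = 0.6948 → 0.695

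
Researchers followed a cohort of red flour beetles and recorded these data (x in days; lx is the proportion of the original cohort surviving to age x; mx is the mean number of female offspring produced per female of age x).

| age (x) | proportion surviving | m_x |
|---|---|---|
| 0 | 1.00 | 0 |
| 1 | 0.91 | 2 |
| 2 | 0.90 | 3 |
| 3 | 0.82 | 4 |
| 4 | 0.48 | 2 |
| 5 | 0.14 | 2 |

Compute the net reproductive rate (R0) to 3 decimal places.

9.040

lx·mx by age: 0, 1.82, 2.7, 3.28, 0.96, 0.28
R0 = Σ lx·mx = 9.04 → 9.040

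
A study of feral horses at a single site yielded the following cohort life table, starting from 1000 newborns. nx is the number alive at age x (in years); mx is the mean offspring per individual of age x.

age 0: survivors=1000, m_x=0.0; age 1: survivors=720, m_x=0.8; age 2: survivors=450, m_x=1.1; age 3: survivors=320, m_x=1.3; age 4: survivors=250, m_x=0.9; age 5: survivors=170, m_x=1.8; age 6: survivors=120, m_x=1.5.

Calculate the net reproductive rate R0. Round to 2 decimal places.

lx = nx/n0 = nx/1000: 1, 0.72, 0.45, 0.32, 0.25, 0.17, 0.12
lx·mx by age: 0, 0.576, 0.495, 0.416, 0.225, 0.306, 0.18
R0 = Σ lx·mx = 2.198 → 2.20

2.20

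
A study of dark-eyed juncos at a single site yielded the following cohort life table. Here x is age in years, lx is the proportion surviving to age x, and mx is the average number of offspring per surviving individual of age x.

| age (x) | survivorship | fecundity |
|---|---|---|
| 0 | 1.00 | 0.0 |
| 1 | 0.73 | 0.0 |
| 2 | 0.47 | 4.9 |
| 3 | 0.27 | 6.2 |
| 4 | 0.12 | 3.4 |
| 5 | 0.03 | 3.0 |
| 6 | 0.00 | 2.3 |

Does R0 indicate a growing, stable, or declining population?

growing

R0 = Σ lx·mx = 0 + 0 + 2.303 + 1.674 + 0.408 + 0.09 + 0 = 4.475
R0 > 1, so the population is growing.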